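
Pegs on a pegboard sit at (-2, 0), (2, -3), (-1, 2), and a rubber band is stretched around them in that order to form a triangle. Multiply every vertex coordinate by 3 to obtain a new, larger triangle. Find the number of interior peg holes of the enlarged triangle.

The shoelace formula gives twice the area as |((-2)·(-3) − 2·0) + (2·2 − (-1)·(-3)) + ((-1)·0 − (-2)·2)| = 11, so the area is 11/2.
The number of boundary lattice points is Σ gcd(|Δx|,|Δy|) = gcd(4,3) + gcd(3,5) + gcd(1,2) = 1+1+1 = 3.
Scaling by 3 multiplies the area by 3² = 9 (so the new area is 49.5) and multiplies the boundary lattice-point count by 3, giving 9.
By Pick's theorem, the interior count of the dilated polygon is 49.5 − 9/2 + 1 = 46.

46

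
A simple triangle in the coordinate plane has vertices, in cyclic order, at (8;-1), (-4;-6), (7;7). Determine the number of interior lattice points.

50

Using the shoelace formula, 2A = |(8·(-6) − (-4)·(-1)) + ((-4)·7 − 7·(-6)) + (7·(-1) − 8·7)| = 101, so the area is 50.5.
Summing gcd(|Δx|,|Δy|) over the edges gives the boundary count: gcd(12,5) + gcd(11,13) + gcd(1,8) = 1+1+1 = 3.
Pick's theorem gives I = A − B/2 + 1 = 50.5 − 3/2 + 1 = 50.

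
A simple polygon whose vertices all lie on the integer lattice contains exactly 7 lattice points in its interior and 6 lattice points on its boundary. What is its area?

By Pick's theorem, A = I + B/2 − 1 = 7 + 6/2 − 1 = 9.

9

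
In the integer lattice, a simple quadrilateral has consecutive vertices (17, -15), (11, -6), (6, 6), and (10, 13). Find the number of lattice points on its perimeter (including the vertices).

Along each edge there are gcd(|Δx|,|Δy|)+1 lattice points, so counting each shared vertex once the boundary has gcd(6,9) + gcd(5,12) + gcd(4,7) + gcd(7,28) = 3+1+1+7 = 12.

12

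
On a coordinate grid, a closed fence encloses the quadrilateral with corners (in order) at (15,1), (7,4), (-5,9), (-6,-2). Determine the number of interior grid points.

110

Using the shoelace formula, 2A = |[15·4 − 7·1] + [7·9 − (-5)·4] + [(-5)·(-2) − (-6)·9] + [(-6)·1 − 15·(-2)]| = 224, so the area is 112.
Summing gcd(|Δx|,|Δy|) over the edges gives the boundary count: gcd(8,3) + gcd(12,5) + gcd(1,11) + gcd(21,3) = 1+1+1+3 = 6.
Pick's theorem gives I = A − B/2 + 1 = 112 − 6/2 + 1 = 110.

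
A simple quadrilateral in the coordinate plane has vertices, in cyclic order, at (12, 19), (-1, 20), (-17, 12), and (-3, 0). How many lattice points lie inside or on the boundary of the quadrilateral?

290

Using the shoelace formula, 2A = |[12·20 − (-1)·19] + [(-1)·12 − (-17)·20] + [(-17)·0 − (-3)·12] + [(-3)·19 − 12·0]| = 566, so the area is 283.
Along each edge there are gcd(|Δx|,|Δy|)+1 lattice points, so counting each shared vertex once the boundary has gcd(13,1) + gcd(16,8) + gcd(14,12) + gcd(15,19) = 1+8+2+1 = 12.
Pick's theorem gives I = A − B/2 + 1 = 283 − 12/2 + 1 = 278, so the closed region contains I + B = 278 + 12 = 290 lattice points.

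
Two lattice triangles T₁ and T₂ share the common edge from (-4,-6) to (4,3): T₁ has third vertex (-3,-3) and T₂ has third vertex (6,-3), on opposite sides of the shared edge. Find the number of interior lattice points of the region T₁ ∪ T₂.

39

The union is the simple quadrilateral with vertices (-4,-6), (-3,-3), (4,3), (6,-3) in order.
By the shoelace formula, twice the signed area is |[(-4)·(-3) − (-3)·(-6)] + [(-3)·3 − 4·(-3)] + [4·(-3) − 6·3] + [6·(-6) − (-4)·(-3)]| = 81, so the area is 81/2.
Along each edge there are gcd(|Δx|,|Δy|)+1 lattice points, so counting each shared vertex once the boundary has gcd(1,3) + gcd(7,6) + gcd(2,6) + gcd(10,3) = 1+1+2+1 = 5.
By Pick's theorem I = A − B/2 + 1 = 81/2 − 5/2 + 1 = 39.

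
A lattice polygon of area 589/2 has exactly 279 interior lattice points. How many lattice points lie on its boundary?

33

Pick's theorem gives A = I + B/2 − 1, so B = 2(A − I + 1) = 2(589/2 − 279 + 1) = 33.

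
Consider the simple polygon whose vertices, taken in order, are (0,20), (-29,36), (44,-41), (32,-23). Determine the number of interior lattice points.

559

By the shoelace formula, twice the signed area is |(0·36 − (-29)·20) + ((-29)·(-41) − 44·36) + (44·(-23) − 32·(-41)) + (32·20 − 0·(-23))| = 1125, so the area is 562.5.
The number of boundary lattice points is Σ gcd(|Δx|,|Δy|) = gcd(29,16) + gcd(73,77) + gcd(12,18) + gcd(32,43) = 1+1+6+1 = 9.
Pick's theorem gives I = A − B/2 + 1 = 562.5 − 9/2 + 1 = 559.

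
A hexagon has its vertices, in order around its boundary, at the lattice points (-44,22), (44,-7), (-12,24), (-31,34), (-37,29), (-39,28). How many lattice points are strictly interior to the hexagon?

736

By the shoelace formula, twice the signed area is |((-44)·(-7) − 44·22) + (44·24 − (-12)·(-7)) + ((-12)·34 − (-31)·24) + ((-31)·29 − (-37)·34) + ((-37)·28 − (-39)·29) + ((-39)·22 − (-44)·28)| = 1476, so the area is 738.
Along each edge there are gcd(|Δx|,|Δy|)+1 lattice points, so counting each shared vertex once the boundary has gcd(88,29) + gcd(56,31) + gcd(19,10) + gcd(6,5) + gcd(2,1) + gcd(5,6) = 1+1+1+1+1+1 = 6.
Pick's theorem gives I = A − B/2 + 1 = 738 − 6/2 + 1 = 736.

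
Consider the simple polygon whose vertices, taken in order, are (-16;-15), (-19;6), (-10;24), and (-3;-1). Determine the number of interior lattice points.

The shoelace formula gives twice the area as |[(-16)·6 − (-19)·(-15)] + [(-19)·24 − (-10)·6] + [(-10)·(-1) − (-3)·24] + [(-3)·(-15) − (-16)·(-1)]| = 666, so the area is 333.
The number of boundary lattice points is Σ gcd(|Δx|,|Δy|) = gcd(3,21) + gcd(9,18) + gcd(7,25) + gcd(13,14) = 3+9+1+1 = 14.
By Pick's theorem A = I + B/2 − 1, so I = 333 − 14/2 + 1 = 327.

327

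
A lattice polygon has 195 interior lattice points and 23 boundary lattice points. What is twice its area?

By Pick's theorem, A = I + B/2 − 1 = 195 + 23/2 − 1 = 411/2.
Hence 2A = 411.

411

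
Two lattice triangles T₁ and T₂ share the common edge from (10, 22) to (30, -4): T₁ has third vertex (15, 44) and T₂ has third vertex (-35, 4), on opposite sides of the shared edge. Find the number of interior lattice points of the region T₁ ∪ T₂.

The union is the simple quadrilateral with vertices (10, 22), (15, 44), (30, -4), (-35, 4) in order.
The shoelace formula gives twice the area as |(10·44 − 15·22) + (15·(-4) − 30·44) + (30·4 − (-35)·(-4)) + ((-35)·22 − 10·4)| = 2100, so the area is 1050.
Summing gcd(|Δx|,|Δy|) over the edges gives the boundary count: gcd(5,22) + gcd(15,48) + gcd(65,8) + gcd(45,18) = 1+3+1+9 = 14.
By Pick's theorem I = A − B/2 + 1 = 1050 − 14/2 + 1 = 1044.

1044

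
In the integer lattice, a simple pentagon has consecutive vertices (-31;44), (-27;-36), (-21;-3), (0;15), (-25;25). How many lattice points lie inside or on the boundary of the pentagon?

691

By the shoelace formula, twice the signed area is |((-31)·(-36) − (-27)·44) + ((-27)·(-3) − (-21)·(-36)) + ((-21)·15 − 0·(-3)) + (0·25 − (-25)·15) + ((-25)·44 − (-31)·25)| = 1364, so the area is 682.
Along each edge there are gcd(|Δx|,|Δy|)+1 lattice points, so counting each shared vertex once the boundary has gcd(4,80) + gcd(6,33) + gcd(21,18) + gcd(25,10) + gcd(6,19) = 4+3+3+5+1 = 16.
Pick's theorem gives I = A − B/2 + 1 = 682 − 16/2 + 1 = 675, so the closed region contains I + B = 675 + 16 = 691 lattice points.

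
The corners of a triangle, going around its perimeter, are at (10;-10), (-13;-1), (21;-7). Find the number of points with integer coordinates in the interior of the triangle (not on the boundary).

Using the shoelace formula, 2A = |(10·(-1) − (-13)·(-10)) + ((-13)·(-7) − 21·(-1)) + (21·(-10) − 10·(-7))| = 168, so the area is 84.
Summing gcd(|Δx|,|Δy|) over the edges gives the boundary count: gcd(23,9) + gcd(34,6) + gcd(11,3) = 1+2+1 = 4.
Pick's theorem gives I = A − B/2 + 1 = 84 − 4/2 + 1 = 83.

83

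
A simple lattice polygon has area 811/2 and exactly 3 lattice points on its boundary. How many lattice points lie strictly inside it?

From Pick's theorem, I = A − B/2 + 1 = 811/2 − 3/2 + 1 = 405.

405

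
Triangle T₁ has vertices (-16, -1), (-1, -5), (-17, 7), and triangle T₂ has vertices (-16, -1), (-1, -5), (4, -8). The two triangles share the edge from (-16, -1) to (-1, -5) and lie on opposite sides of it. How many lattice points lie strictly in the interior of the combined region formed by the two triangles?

The union is the simple quadrilateral with vertices (-16, -1), (-17, 7), (-1, -5), (4, -8) in order.
By the shoelace formula, twice the signed area is |((-16)·7 − (-17)·(-1)) + ((-17)·(-5) − (-1)·7) + ((-1)·(-8) − 4·(-5)) + (4·(-1) − (-16)·(-8))| = 141, so the area is 141/2.
Along each edge there are gcd(|Δx|,|Δy|)+1 lattice points, so counting each shared vertex once the boundary has gcd(1,8) + gcd(16,12) + gcd(5,3) + gcd(20,7) = 1+4+1+1 = 7.
By Pick's theorem I = A − B/2 + 1 = 141/2 − 7/2 + 1 = 68.

68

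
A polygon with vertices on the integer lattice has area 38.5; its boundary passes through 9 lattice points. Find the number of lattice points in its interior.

35

Pick's theorem A = I + B/2 − 1 rearranges to I = A − B/2 + 1 = 38.5 − 9/2 + 1 = 35.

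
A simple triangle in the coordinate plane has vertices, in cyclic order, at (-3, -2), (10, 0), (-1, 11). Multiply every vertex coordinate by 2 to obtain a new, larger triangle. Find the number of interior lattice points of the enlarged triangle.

The shoelace formula gives twice the area as |((-3)·0 − 10·(-2)) + (10·11 − (-1)·0) + ((-1)·(-2) − (-3)·11)| = 165, so the area is 82.5.
The number of boundary lattice points is Σ gcd(|Δx|,|Δy|) = gcd(13,2) + gcd(11,11) + gcd(2,13) = 1+11+1 = 13.
Scaling by 2 multiplies the area by 2² = 4 (so the new area is 330) and multiplies the boundary lattice-point count by 2, giving 26.
By Pick's theorem, the interior count of the dilated polygon is 330 − 26/2 + 1 = 318.

318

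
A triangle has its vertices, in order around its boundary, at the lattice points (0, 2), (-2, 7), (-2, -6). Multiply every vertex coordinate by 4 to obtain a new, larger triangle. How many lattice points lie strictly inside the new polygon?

177

By the shoelace formula, twice the signed area is |(0·7 − (-2)·2) + ((-2)·(-6) − (-2)·7) + ((-2)·2 − 0·(-6))| = 26, so the area is 13.
Along each edge there are gcd(|Δx|,|Δy|)+1 lattice points, so counting each shared vertex once the boundary has gcd(2,5) + gcd(0,13) + gcd(2,8) = 1+13+2 = 16.
Scaling by 4 multiplies the area by 4² = 16 (so the new area is 208) and multiplies the boundary lattice-point count by 4, giving 64.
By Pick's theorem, the interior count of the dilated polygon is 208 − 64/2 + 1 = 177.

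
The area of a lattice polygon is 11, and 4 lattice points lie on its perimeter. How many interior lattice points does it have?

From Pick's theorem, I = A − B/2 + 1 = 11 − 4/2 + 1 = 10.

10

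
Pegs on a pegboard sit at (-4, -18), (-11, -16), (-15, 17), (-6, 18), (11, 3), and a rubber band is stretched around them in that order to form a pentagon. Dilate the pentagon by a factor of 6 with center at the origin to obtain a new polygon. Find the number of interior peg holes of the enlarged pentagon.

By the shoelace formula, twice the signed area is |((-4)·(-16) − (-11)·(-18)) + ((-11)·17 − (-15)·(-16)) + ((-15)·18 − (-6)·17) + ((-6)·3 − 11·18) + (11·(-18) − (-4)·3)| = 1131, so the area is 1131/2.
The number of boundary lattice points is Σ gcd(|Δx|,|Δy|) = gcd(7,2) + gcd(4,33) + gcd(9,1) + gcd(17,15) + gcd(15,21) = 1+1+1+1+3 = 7.
Scaling by 6 multiplies the area by 6² = 36 (so the new area is 20358) and multiplies the boundary lattice-point count by 6, giving 42.
By Pick's theorem, the interior count of the dilated polygon is 20358 − 42/2 + 1 = 20338.

20338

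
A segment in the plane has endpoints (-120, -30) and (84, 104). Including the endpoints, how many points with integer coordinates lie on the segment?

The number of lattice points on a segment between lattice points is gcd(|Δx|,|Δy|) + 1 = gcd(204,134) + 1 = 2 + 1 = 3.

3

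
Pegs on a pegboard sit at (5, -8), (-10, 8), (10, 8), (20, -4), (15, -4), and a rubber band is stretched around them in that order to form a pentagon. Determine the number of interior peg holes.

By the shoelace formula, twice the signed area is |[5·8 − (-10)·(-8)] + [(-10)·8 − 10·8] + [10·(-4) − 20·8] + [20·(-4) − 15·(-4)] + [15·(-8) − 5·(-4)]| = 520, so the area is 260.
Along each edge there are gcd(|Δx|,|Δy|)+1 lattice points, so counting each shared vertex once the boundary has gcd(15,16) + gcd(20,0) + gcd(10,12) + gcd(5,0) + gcd(10,4) = 1+20+2+5+2 = 30.
Pick's theorem gives I = A − B/2 + 1 = 260 − 30/2 + 1 = 246.

246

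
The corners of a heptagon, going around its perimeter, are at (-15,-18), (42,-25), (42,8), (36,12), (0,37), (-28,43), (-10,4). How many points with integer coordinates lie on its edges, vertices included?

43

Summing gcd(|Δx|,|Δy|) over the edges gives the boundary count: gcd(57,7) + gcd(0,33) + gcd(6,4) + gcd(36,25) + gcd(28,6) + gcd(18,39) + gcd(5,22) = 1+33+2+1+2+3+1 = 43.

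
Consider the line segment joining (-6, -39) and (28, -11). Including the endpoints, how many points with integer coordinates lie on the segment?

3

The number of lattice points on a segment between lattice points is gcd(|Δx|,|Δy|) + 1 = gcd(34,28) + 1 = 2 + 1 = 3.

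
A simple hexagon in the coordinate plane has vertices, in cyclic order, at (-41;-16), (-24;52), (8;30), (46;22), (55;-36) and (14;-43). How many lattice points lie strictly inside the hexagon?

5774

By the shoelace formula, twice the signed area is |((-41)·52 − (-24)·(-16)) + ((-24)·30 − 8·52) + (8·22 − 46·30) + (46·(-36) − 55·22) + (55·(-43) − 14·(-36)) + (14·(-16) − (-41)·(-43))| = 11570, so the area is 5785.
The number of boundary lattice points is Σ gcd(|Δx|,|Δy|) = gcd(17,68) + gcd(32,22) + gcd(38,8) + gcd(9,58) + gcd(41,7) + gcd(55,27) = 17+2+2+1+1+1 = 24.
By Pick's theorem A = I + B/2 − 1, so I = 5785 − 24/2 + 1 = 5774.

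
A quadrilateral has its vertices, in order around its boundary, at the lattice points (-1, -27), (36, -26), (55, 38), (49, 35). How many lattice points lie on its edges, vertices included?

7

Summing gcd(|Δx|,|Δy|) over the edges gives the boundary count: gcd(37,1) + gcd(19,64) + gcd(6,3) + gcd(50,62) = 1+1+3+2 = 7.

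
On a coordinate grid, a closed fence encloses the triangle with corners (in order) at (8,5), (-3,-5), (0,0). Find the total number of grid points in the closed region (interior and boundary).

The shoelace formula gives twice the area as |(8·(-5) − (-3)·5) + ((-3)·0 − 0·(-5)) + (0·5 − 8·0)| = 25, so the area is 12.5.
Along each edge there are gcd(|Δx|,|Δy|)+1 lattice points, so counting each shared vertex once the boundary has gcd(11,10) + gcd(3,5) + gcd(8,5) = 1+1+1 = 3.
Pick's theorem gives I = A − B/2 + 1 = 12.5 − 3/2 + 1 = 12, so the closed region contains I + B = 12 + 3 = 15 lattice points.

15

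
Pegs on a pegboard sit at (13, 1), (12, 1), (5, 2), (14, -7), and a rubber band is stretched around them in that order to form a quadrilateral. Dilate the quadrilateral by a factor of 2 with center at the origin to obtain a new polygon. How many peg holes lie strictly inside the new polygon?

113

By the shoelace formula, twice the signed area is |(13·1 − 12·1) + (12·2 − 5·1) + (5·(-7) − 14·2) + (14·1 − 13·(-7))| = 62, so the area is 31.
The number of boundary lattice points is Σ gcd(|Δx|,|Δy|) = gcd(1,0) + gcd(7,1) + gcd(9,9) + gcd(1,8) = 1+1+9+1 = 12.
Scaling by 2 multiplies the area by 2² = 4 (so the new area is 124) and multiplies the boundary lattice-point count by 2, giving 24.
By Pick's theorem, the interior count of the dilated polygon is 124 − 24/2 + 1 = 113.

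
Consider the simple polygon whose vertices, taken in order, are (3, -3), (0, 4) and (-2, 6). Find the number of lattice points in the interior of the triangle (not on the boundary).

Using the shoelace formula, 2A = |[3·4 − 0·(-3)] + [0·6 − (-2)·4] + [(-2)·(-3) − 3·6]| = 8, so the area is 4.
Summing gcd(|Δx|,|Δy|) over the edges gives the boundary count: gcd(3,7) + gcd(2,2) + gcd(5,9) = 1+2+1 = 4.
By Pick's theorem A = I + B/2 − 1, so I = 4 − 4/2 + 1 = 3.

3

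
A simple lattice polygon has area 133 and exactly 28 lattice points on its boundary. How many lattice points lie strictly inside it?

From Pick's theorem, I = A − B/2 + 1 = 133 − 28/2 + 1 = 120.

120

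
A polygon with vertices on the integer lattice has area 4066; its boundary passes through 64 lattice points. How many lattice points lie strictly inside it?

From Pick's theorem, I = A − B/2 + 1 = 4066 − 64/2 + 1 = 4035.

4035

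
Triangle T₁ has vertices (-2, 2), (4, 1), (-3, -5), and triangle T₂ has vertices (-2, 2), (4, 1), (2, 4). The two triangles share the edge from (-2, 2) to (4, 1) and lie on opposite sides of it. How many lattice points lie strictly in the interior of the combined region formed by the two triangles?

The union is the simple quadrilateral with vertices (-2, 2), (-3, -5), (4, 1), (2, 4) in order.
Using the shoelace formula, 2A = |((-2)·(-5) − (-3)·2) + ((-3)·1 − 4·(-5)) + (4·4 − 2·1) + (2·2 − (-2)·4)| = 59, so the area is 59/2.
Summing gcd(|Δx|,|Δy|) over the edges gives the boundary count: gcd(1,7) + gcd(7,6) + gcd(2,3) + gcd(4,2) = 1+1+1+2 = 5.
By Pick's theorem I = A − B/2 + 1 = 59/2 − 5/2 + 1 = 28.

28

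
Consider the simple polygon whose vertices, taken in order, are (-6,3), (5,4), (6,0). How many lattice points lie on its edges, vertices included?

5

The number of boundary lattice points is Σ gcd(|Δx|,|Δy|) = gcd(11,1) + gcd(1,4) + gcd(12,3) = 1+1+3 = 5.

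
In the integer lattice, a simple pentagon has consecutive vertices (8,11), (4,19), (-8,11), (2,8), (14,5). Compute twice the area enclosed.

230

The shoelace formula gives twice the area as |(8·19 − 4·11) + (4·11 − (-8)·19) + ((-8)·8 − 2·11) + (2·5 − 14·8) + (14·11 − 8·5)| = 230, so the area is 115.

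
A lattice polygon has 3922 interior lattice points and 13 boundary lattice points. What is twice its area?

7855

Pick's theorem states A = I + B/2 − 1, so A = 3922 + 13/2 − 1 = 7855/2.
Hence 2A = 7855.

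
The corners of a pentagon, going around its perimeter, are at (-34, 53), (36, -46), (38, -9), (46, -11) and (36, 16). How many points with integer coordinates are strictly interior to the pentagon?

Using the shoelace formula, 2A = |((-34)·(-46) − 36·53) + (36·(-9) − 38·(-46)) + (38·(-11) − 46·(-9)) + (46·16 − 36·(-11)) + (36·53 − (-34)·16)| = 4660, so the area is 2330.
The number of boundary lattice points is Σ gcd(|Δx|,|Δy|) = gcd(70,99) + gcd(2,37) + gcd(8,2) + gcd(10,27) + gcd(70,37) = 1+1+2+1+1 = 6.
Pick's theorem gives I = A − B/2 + 1 = 2330 − 6/2 + 1 = 2328.

2328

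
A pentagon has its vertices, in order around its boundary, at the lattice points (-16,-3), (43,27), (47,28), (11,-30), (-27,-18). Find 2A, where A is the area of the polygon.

3301

Using the shoelace formula, 2A = |((-16)·27 − 43·(-3)) + (43·28 − 47·27) + (47·(-30) − 11·28) + (11·(-18) − (-27)·(-30)) + ((-27)·(-3) − (-16)·(-18))| = 3301, so the area is 3301/2.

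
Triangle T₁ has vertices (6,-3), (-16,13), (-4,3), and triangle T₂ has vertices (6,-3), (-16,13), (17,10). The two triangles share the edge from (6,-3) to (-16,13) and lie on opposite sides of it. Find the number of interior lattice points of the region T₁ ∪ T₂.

The union is the simple quadrilateral with vertices (6,-3), (-4,3), (-16,13), (17,10) in order.
By the shoelace formula, twice the signed area is |[6·3 − (-4)·(-3)] + [(-4)·13 − (-16)·3] + [(-16)·10 − 17·13] + [17·(-3) − 6·10]| = 490, so the area is 245.
The number of boundary lattice points is Σ gcd(|Δx|,|Δy|) = gcd(10,6) + gcd(12,10) + gcd(33,3) + gcd(11,13) = 2+2+3+1 = 8.
By Pick's theorem I = A − B/2 + 1 = 245 − 8/2 + 1 = 242.

242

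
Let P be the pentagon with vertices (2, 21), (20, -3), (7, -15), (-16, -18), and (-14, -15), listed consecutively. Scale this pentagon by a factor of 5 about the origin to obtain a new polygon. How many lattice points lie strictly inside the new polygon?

By the shoelace formula, twice the signed area is |(2·(-3) − 20·21) + (20·(-15) − 7·(-3)) + (7·(-18) − (-16)·(-15)) + ((-16)·(-15) − (-14)·(-18)) + ((-14)·21 − 2·(-15))| = 1347, so the area is 1347/2.
The number of boundary lattice points is Σ gcd(|Δx|,|Δy|) = gcd(18,24) + gcd(13,12) + gcd(23,3) + gcd(2,3) + gcd(16,36) = 6+1+1+1+4 = 13.
Scaling by 5 multiplies the area by 5² = 25 (so the new area is 33675/2) and multiplies the boundary lattice-point count by 5, giving 65.
By Pick's theorem, the interior count of the dilated polygon is 33675/2 − 65/2 + 1 = 16806.

16806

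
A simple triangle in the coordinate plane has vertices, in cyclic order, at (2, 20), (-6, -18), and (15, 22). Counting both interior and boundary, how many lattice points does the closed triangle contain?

The shoelace formula gives twice the area as |(2·(-18) − (-6)·20) + ((-6)·22 − 15·(-18)) + (15·20 − 2·22)| = 478, so the area is 239.
The number of boundary lattice points is Σ gcd(|Δx|,|Δy|) = gcd(8,38) + gcd(21,40) + gcd(13,2) = 2+1+1 = 4.
Pick's theorem gives I = A − B/2 + 1 = 239 − 4/2 + 1 = 238, so the closed region contains I + B = 238 + 4 = 242 lattice points.

242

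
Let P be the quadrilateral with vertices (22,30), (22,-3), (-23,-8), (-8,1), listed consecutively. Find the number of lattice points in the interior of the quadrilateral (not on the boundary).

The shoelace formula gives twice the area as |[22·(-3) − 22·30] + [22·(-8) − (-23)·(-3)] + [(-23)·1 − (-8)·(-8)] + [(-8)·30 − 22·1]| = 1320, so the area is 660.
Summing gcd(|Δx|,|Δy|) over the edges gives the boundary count: gcd(0,33) + gcd(45,5) + gcd(15,9) + gcd(30,29) = 33+5+3+1 = 42.
By Pick's theorem A = I + B/2 − 1, so I = 660 − 42/2 + 1 = 640.

640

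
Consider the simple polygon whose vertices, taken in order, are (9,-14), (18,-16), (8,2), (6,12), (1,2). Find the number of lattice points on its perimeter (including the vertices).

The number of boundary lattice points is Σ gcd(|Δx|,|Δy|) = gcd(9,2) + gcd(10,18) + gcd(2,10) + gcd(5,10) + gcd(8,16) = 1+2+2+5+8 = 18.

18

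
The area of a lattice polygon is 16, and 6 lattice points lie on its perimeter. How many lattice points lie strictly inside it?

Pick's theorem A = I + B/2 − 1 rearranges to I = A − B/2 + 1 = 16 − 6/2 + 1 = 14.

14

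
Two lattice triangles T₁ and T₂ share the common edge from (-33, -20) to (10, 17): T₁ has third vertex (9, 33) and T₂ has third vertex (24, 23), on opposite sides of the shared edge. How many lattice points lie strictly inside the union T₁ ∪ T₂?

The union is the simple quadrilateral with vertices (-33, -20), (9, 33), (10, 17), (24, 23) in order.
The shoelace formula gives twice the area as |[(-33)·33 − 9·(-20)] + [9·17 − 10·33] + [10·23 − 24·17] + [24·(-20) − (-33)·23]| = 985, so the area is 492.5.
Along each edge there are gcd(|Δx|,|Δy|)+1 lattice points, so counting each shared vertex once the boundary has gcd(42,53) + gcd(1,16) + gcd(14,6) + gcd(57,43) = 1+1+2+1 = 5.
By Pick's theorem I = A − B/2 + 1 = 492.5 − 5/2 + 1 = 491.

491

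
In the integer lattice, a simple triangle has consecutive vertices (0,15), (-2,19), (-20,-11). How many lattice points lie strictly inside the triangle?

Using the shoelace formula, 2A = |[0·19 − (-2)·15] + [(-2)·(-11) − (-20)·19] + [(-20)·15 − 0·(-11)]| = 132, so the area is 66.
The number of boundary lattice points is Σ gcd(|Δx|,|Δy|) = gcd(2,4) + gcd(18,30) + gcd(20,26) = 2+6+2 = 10.
By Pick's theorem A = I + B/2 − 1, so I = 66 − 10/2 + 1 = 62.

62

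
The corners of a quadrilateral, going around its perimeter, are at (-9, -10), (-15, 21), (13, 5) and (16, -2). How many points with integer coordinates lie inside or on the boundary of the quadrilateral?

Using the shoelace formula, 2A = |[(-9)·21 − (-15)·(-10)] + [(-15)·5 − 13·21] + [13·(-2) − 16·5] + [16·(-10) − (-9)·(-2)]| = 971, so the area is 971/2.
Along each edge there are gcd(|Δx|,|Δy|)+1 lattice points, so counting each shared vertex once the boundary has gcd(6,31) + gcd(28,16) + gcd(3,7) + gcd(25,8) = 1+4+1+1 = 7.
Pick's theorem gives I = A − B/2 + 1 = 971/2 − 7/2 + 1 = 483, so the closed region contains I + B = 483 + 7 = 490 lattice points.

490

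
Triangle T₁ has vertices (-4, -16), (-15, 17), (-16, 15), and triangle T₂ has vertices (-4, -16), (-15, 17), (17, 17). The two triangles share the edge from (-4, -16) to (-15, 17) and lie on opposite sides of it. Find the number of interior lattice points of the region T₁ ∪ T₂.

The union is the simple quadrilateral with vertices (-4, -16), (-16, 15), (-15, 17), (17, 17) in order.
By the shoelace formula, twice the signed area is |[(-4)·15 − (-16)·(-16)] + [(-16)·17 − (-15)·15] + [(-15)·17 − 17·17] + [17·(-16) − (-4)·17]| = 1111, so the area is 1111/2.
The number of boundary lattice points is Σ gcd(|Δx|,|Δy|) = gcd(12,31) + gcd(1,2) + gcd(32,0) + gcd(21,33) = 1+1+32+3 = 37.
By Pick's theorem I = A − B/2 + 1 = 1111/2 − 37/2 + 1 = 538.

538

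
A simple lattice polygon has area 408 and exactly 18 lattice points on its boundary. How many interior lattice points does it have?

Pick's theorem A = I + B/2 − 1 rearranges to I = A − B/2 + 1 = 408 − 18/2 + 1 = 400.

400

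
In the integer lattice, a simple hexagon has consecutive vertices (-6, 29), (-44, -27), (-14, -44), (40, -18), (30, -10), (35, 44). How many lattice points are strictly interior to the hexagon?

4045

Using the shoelace formula, 2A = |((-6)·(-27) − (-44)·29) + ((-44)·(-44) − (-14)·(-27)) + ((-14)·(-18) − 40·(-44)) + (40·(-10) − 30·(-18)) + (30·44 − 35·(-10)) + (35·29 − (-6)·44)| = 8097, so the area is 4048.5.
Summing gcd(|Δx|,|Δy|) over the edges gives the boundary count: gcd(38,56) + gcd(30,17) + gcd(54,26) + gcd(10,8) + gcd(5,54) + gcd(41,15) = 2+1+2+2+1+1 = 9.
Pick's theorem gives I = A − B/2 + 1 = 4048.5 − 9/2 + 1 = 4045.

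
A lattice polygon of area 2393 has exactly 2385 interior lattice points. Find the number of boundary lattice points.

18

Pick's theorem gives A = I + B/2 − 1, so B = 2(A − I + 1) = 2(2393 − 2385 + 1) = 18.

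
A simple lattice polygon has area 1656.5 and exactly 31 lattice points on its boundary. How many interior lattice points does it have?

From Pick's theorem, I = A − B/2 + 1 = 1656.5 − 31/2 + 1 = 1642.

1642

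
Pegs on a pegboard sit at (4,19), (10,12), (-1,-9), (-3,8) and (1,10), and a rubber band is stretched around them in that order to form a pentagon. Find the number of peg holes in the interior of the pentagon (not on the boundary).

Using the shoelace formula, 2A = |[4·12 − 10·19] + [10·(-9) − (-1)·12] + [(-1)·8 − (-3)·(-9)] + [(-3)·10 − 1·8] + [1·19 − 4·10]| = 314, so the area is 157.
Summing gcd(|Δx|,|Δy|) over the edges gives the boundary count: gcd(6,7) + gcd(11,21) + gcd(2,17) + gcd(4,2) + gcd(3,9) = 1+1+1+2+3 = 8.
By Pick's theorem A = I + B/2 − 1, so I = 157 − 8/2 + 1 = 154.

154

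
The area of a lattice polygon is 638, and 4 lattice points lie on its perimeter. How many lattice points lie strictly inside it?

Pick's theorem A = I + B/2 − 1 rearranges to I = A − B/2 + 1 = 638 − 4/2 + 1 = 637.

637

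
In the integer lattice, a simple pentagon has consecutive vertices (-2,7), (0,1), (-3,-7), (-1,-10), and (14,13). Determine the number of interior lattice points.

By the shoelace formula, twice the signed area is |[(-2)·1 − 0·7] + [0·(-7) − (-3)·1] + [(-3)·(-10) − (-1)·(-7)] + [(-1)·13 − 14·(-10)] + [14·7 − (-2)·13]| = 275, so the area is 275/2.
The number of boundary lattice points is Σ gcd(|Δx|,|Δy|) = gcd(2,6) + gcd(3,8) + gcd(2,3) + gcd(15,23) + gcd(16,6) = 2+1+1+1+2 = 7.
Pick's theorem gives I = A − B/2 + 1 = 275/2 − 7/2 + 1 = 135.

135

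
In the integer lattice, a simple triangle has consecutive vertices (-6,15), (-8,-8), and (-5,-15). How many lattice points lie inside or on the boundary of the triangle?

The shoelace formula gives twice the area as |((-6)·(-8) − (-8)·15) + ((-8)·(-15) − (-5)·(-8)) + ((-5)·15 − (-6)·(-15))| = 83, so the area is 83/2.
Along each edge there are gcd(|Δx|,|Δy|)+1 lattice points, so counting each shared vertex once the boundary has gcd(2,23) + gcd(3,7) + gcd(1,30) = 1+1+1 = 3.
Pick's theorem gives I = A − B/2 + 1 = 83/2 − 3/2 + 1 = 41, so the closed region contains I + B = 41 + 3 = 44 lattice points.

44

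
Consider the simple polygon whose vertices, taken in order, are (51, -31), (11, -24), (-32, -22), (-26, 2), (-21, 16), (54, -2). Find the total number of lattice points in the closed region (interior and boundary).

2656

By the shoelace formula, twice the signed area is |[51·(-24) − 11·(-31)] + [11·(-22) − (-32)·(-24)] + [(-32)·2 − (-26)·(-22)] + [(-26)·16 − (-21)·2] + [(-21)·(-2) − 54·16] + [54·(-31) − 51·(-2)]| = 5297, so the area is 5297/2.
Along each edge there are gcd(|Δx|,|Δy|)+1 lattice points, so counting each shared vertex once the boundary has gcd(40,7) + gcd(43,2) + gcd(6,24) + gcd(5,14) + gcd(75,18) + gcd(3,29) = 1+1+6+1+3+1 = 13.
Pick's theorem gives I = A − B/2 + 1 = 5297/2 − 13/2 + 1 = 2643, so the closed region contains I + B = 2643 + 13 = 2656 lattice points.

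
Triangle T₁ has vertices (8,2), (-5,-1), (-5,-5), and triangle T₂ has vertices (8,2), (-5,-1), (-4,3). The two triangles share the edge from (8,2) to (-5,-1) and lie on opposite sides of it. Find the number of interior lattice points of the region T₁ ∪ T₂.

48

The union is the simple quadrilateral with vertices (8,2), (-5,-5), (-5,-1), (-4,3) in order.
By the shoelace formula, twice the signed area is |[8·(-5) − (-5)·2] + [(-5)·(-1) − (-5)·(-5)] + [(-5)·3 − (-4)·(-1)] + [(-4)·2 − 8·3]| = 101, so the area is 101/2.
Along each edge there are gcd(|Δx|,|Δy|)+1 lattice points, so counting each shared vertex once the boundary has gcd(13,7) + gcd(0,4) + gcd(1,4) + gcd(12,1) = 1+4+1+1 = 7.
By Pick's theorem I = A − B/2 + 1 = 101/2 − 7/2 + 1 = 48.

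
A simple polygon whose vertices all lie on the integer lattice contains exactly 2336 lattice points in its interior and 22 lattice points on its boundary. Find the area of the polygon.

2346

By Pick's theorem, A = I + B/2 − 1 = 2336 + 22/2 − 1 = 2346.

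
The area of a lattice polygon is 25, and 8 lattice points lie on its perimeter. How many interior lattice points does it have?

Pick's theorem A = I + B/2 − 1 rearranges to I = A − B/2 + 1 = 25 − 8/2 + 1 = 22.

22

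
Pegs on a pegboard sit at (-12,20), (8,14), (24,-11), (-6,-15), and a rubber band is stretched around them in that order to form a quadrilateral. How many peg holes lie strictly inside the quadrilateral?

737

Using the shoelace formula, 2A = |((-12)·14 − 8·20) + (8·(-11) − 24·14) + (24·(-15) − (-6)·(-11)) + ((-6)·20 − (-12)·(-15))| = 1478, so the area is 739.
The number of boundary lattice points is Σ gcd(|Δx|,|Δy|) = gcd(20,6) + gcd(16,25) + gcd(30,4) + gcd(6,35) = 2+1+2+1 = 6.
By Pick's theorem A = I + B/2 − 1, so I = 739 − 6/2 + 1 = 737.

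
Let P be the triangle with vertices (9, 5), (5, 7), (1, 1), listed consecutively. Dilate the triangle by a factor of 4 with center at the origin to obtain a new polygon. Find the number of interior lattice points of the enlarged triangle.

241

Using the shoelace formula, 2A = |[9·7 − 5·5] + [5·1 − 1·7] + [1·5 − 9·1]| = 32, so the area is 16.
The number of boundary lattice points is Σ gcd(|Δx|,|Δy|) = gcd(4,2) + gcd(4,6) + gcd(8,4) = 2+2+4 = 8.
Scaling by 4 multiplies the area by 4² = 16 (so the new area is 256) and multiplies the boundary lattice-point count by 4, giving 32.
By Pick's theorem, the interior count of the dilated polygon is 256 − 32/2 + 1 = 241.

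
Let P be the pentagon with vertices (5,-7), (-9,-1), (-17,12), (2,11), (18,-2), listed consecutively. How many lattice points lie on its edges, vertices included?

6

Summing gcd(|Δx|,|Δy|) over the edges gives the boundary count: gcd(14,6) + gcd(8,13) + gcd(19,1) + gcd(16,13) + gcd(13,5) = 2+1+1+1+1 = 6.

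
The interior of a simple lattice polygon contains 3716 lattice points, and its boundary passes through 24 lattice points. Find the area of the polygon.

Pick's theorem states A = I + B/2 − 1, so A = 3716 + 24/2 − 1 = 3727.

3727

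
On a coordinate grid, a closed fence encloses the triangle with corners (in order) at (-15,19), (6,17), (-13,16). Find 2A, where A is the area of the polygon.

By the shoelace formula, twice the signed area is |[(-15)·17 − 6·19] + [6·16 − (-13)·17] + [(-13)·19 − (-15)·16]| = 59, so the area is 59/2.

59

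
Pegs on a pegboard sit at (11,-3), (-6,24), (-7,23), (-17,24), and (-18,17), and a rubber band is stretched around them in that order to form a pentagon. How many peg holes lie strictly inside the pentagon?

Using the shoelace formula, 2A = |(11·24 − (-6)·(-3)) + ((-6)·23 − (-7)·24) + ((-7)·24 − (-17)·23) + ((-17)·17 − (-18)·24) + ((-18)·(-3) − 11·17)| = 509, so the area is 509/2.
Along each edge there are gcd(|Δx|,|Δy|)+1 lattice points, so counting each shared vertex once the boundary has gcd(17,27) + gcd(1,1) + gcd(10,1) + gcd(1,7) + gcd(29,20) = 1+1+1+1+1 = 5.
By Pick's theorem A = I + B/2 − 1, so I = 509/2 − 5/2 + 1 = 253.

253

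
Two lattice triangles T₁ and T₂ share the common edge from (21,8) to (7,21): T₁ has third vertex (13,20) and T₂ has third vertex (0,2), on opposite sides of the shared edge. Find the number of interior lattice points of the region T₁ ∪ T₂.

207

The union is the simple quadrilateral with vertices (21,8), (13,20), (7,21), (0,2) in order.
The shoelace formula gives twice the area as |[21·20 − 13·8] + [13·21 − 7·20] + [7·2 − 0·21] + [0·8 − 21·2]| = 421, so the area is 421/2.
Along each edge there are gcd(|Δx|,|Δy|)+1 lattice points, so counting each shared vertex once the boundary has gcd(8,12) + gcd(6,1) + gcd(7,19) + gcd(21,6) = 4+1+1+3 = 9.
By Pick's theorem I = A − B/2 + 1 = 421/2 − 9/2 + 1 = 207.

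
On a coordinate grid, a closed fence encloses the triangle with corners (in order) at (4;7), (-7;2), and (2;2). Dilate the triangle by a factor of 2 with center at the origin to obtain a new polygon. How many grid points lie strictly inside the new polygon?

80

By the shoelace formula, twice the signed area is |(4·2 − (-7)·7) + ((-7)·2 − 2·2) + (2·7 − 4·2)| = 45, so the area is 45/2.
Summing gcd(|Δx|,|Δy|) over the edges gives the boundary count: gcd(11,5) + gcd(9,0) + gcd(2,5) = 1+9+1 = 11.
Scaling by 2 multiplies the area by 2² = 4 (so the new area is 90) and multiplies the boundary lattice-point count by 2, giving 22.
By Pick's theorem, the interior count of the dilated polygon is 90 − 22/2 + 1 = 80.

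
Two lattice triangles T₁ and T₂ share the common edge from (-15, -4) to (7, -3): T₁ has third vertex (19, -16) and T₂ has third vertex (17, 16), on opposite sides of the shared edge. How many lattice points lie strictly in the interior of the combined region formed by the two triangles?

The union is the simple quadrilateral with vertices (-15, -4), (19, -16), (7, -3), (17, 16) in order.
Using the shoelace formula, 2A = |[(-15)·(-16) − 19·(-4)] + [19·(-3) − 7·(-16)] + [7·16 − 17·(-3)] + [17·(-4) − (-15)·16]| = 706, so the area is 353.
Summing gcd(|Δx|,|Δy|) over the edges gives the boundary count: gcd(34,12) + gcd(12,13) + gcd(10,19) + gcd(32,20) = 2+1+1+4 = 8.
By Pick's theorem I = A − B/2 + 1 = 353 − 8/2 + 1 = 350.

350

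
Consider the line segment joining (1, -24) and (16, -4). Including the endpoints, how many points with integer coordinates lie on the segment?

6

The number of lattice points on a segment between lattice points is gcd(|Δx|,|Δy|) + 1 = gcd(15,20) + 1 = 5 + 1 = 6.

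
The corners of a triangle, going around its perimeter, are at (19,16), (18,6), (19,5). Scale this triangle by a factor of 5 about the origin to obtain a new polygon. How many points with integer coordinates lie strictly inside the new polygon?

106

Using the shoelace formula, 2A = |[19·6 − 18·16] + [18·5 − 19·6] + [19·16 − 19·5]| = 11, so the area is 5.5.
Along each edge there are gcd(|Δx|,|Δy|)+1 lattice points, so counting each shared vertex once the boundary has gcd(1,10) + gcd(1,1) + gcd(0,11) = 1+1+11 = 13.
Scaling by 5 multiplies the area by 5² = 25 (so the new area is 137.5) and multiplies the boundary lattice-point count by 5, giving 65.
By Pick's theorem, the interior count of the dilated polygon is 137.5 − 65/2 + 1 = 106.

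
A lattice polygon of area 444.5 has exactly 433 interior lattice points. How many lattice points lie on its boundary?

Pick's theorem gives A = I + B/2 − 1, so B = 2(A − I + 1) = 2(444.5 − 433 + 1) = 25.

25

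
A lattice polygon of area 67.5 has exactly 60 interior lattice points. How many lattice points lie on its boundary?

Pick's theorem gives A = I + B/2 − 1, so B = 2(A − I + 1) = 2(67.5 − 60 + 1) = 17.

17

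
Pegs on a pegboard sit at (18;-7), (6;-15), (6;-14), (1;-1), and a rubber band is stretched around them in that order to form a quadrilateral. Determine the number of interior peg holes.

99

By the shoelace formula, twice the signed area is |(18·(-15) − 6·(-7)) + (6·(-14) − 6·(-15)) + (6·(-1) − 1·(-14)) + (1·(-7) − 18·(-1))| = 203, so the area is 101.5.
Along each edge there are gcd(|Δx|,|Δy|)+1 lattice points, so counting each shared vertex once the boundary has gcd(12,8) + gcd(0,1) + gcd(5,13) + gcd(17,6) = 4+1+1+1 = 7.
Pick's theorem gives I = A − B/2 + 1 = 101.5 − 7/2 + 1 = 99.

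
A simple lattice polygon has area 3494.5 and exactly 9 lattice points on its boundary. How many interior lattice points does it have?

From Pick's theorem, I = A − B/2 + 1 = 3494.5 − 9/2 + 1 = 3491.

3491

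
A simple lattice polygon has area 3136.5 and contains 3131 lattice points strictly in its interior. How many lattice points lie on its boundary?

13

Pick's theorem gives A = I + B/2 − 1, so B = 2(A − I + 1) = 2(3136.5 − 3131 + 1) = 13.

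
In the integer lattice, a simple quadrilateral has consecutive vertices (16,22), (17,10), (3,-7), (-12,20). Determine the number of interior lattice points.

The shoelace formula gives twice the area as |(16·10 − 17·22) + (17·(-7) − 3·10) + (3·20 − (-12)·(-7)) + ((-12)·22 − 16·20)| = 971, so the area is 485.5.
Along each edge there are gcd(|Δx|,|Δy|)+1 lattice points, so counting each shared vertex once the boundary has gcd(1,12) + gcd(14,17) + gcd(15,27) + gcd(28,2) = 1+1+3+2 = 7.
Pick's theorem gives I = A − B/2 + 1 = 485.5 − 7/2 + 1 = 483.

483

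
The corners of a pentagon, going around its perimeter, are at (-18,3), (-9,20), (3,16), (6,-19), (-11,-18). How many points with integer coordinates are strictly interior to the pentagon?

By the shoelace formula, twice the signed area is |[(-18)·20 − (-9)·3] + [(-9)·16 − 3·20] + [3·(-19) − 6·16] + [6·(-18) − (-11)·(-19)] + [(-11)·3 − (-18)·(-18)]| = 1364, so the area is 682.
The number of boundary lattice points is Σ gcd(|Δx|,|Δy|) = gcd(9,17) + gcd(12,4) + gcd(3,35) + gcd(17,1) + gcd(7,21) = 1+4+1+1+7 = 14.
By Pick's theorem A = I + B/2 − 1, so I = 682 − 14/2 + 1 = 676.

676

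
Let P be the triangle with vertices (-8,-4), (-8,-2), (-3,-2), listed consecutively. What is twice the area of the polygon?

By the shoelace formula, twice the signed area is |[(-8)·(-2) − (-8)·(-4)] + [(-8)·(-2) − (-3)·(-2)] + [(-3)·(-4) − (-8)·(-2)]| = 10, so the area is 5.

10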